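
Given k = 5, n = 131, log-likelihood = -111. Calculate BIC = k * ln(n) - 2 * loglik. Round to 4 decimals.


Compute k*ln(n) = 5*ln(131) = 5*4.875197 = 24.375985.
Then -2*loglik = 222.
BIC = 24.375985 + 222 = 246.375985, which rounds to 246.3760.

246.3760


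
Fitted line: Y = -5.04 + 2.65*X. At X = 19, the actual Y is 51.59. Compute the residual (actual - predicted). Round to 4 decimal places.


Fitted value at X = 19 is yhat = -5.04 + 2.65*19 = 45.3100.
Residual = 51.59 - 45.3100 = 6.2800.

6.2800


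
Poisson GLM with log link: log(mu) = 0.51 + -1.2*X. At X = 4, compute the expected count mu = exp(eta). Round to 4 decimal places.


eta = 0.51 + -1.2 * 4 = -4.2900.
mu = exp(-4.2900) = 0.0137.

0.0137


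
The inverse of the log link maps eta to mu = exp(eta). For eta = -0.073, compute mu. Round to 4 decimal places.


mu = exp(eta) = exp(-0.073).
= 0.9296.

0.9296


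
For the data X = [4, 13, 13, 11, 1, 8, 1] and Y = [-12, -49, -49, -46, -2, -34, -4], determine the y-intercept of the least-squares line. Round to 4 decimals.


Compute b1 = -4.0017 from the OLS formula.
With xbar = 7.2857 and ybar = -28.0000, the intercept is:
b0 = -28.0000 - -4.0017 * 7.2857 = 1.1551.

1.1551


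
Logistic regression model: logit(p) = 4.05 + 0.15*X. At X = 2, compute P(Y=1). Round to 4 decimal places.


Compute z = 4.05 + (0.15)(2) = 4.3500.
exp(-z) = 0.0129.
P = 1/(1 + 0.0129) = 0.9873.

0.9873


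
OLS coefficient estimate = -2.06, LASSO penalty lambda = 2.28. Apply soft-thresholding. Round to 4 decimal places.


Check: |-2.06| = 2.06 vs lambda = 2.28.
Since |beta| <= lambda, the coefficient is set to 0.
Soft-thresholded coefficient = 0.0000.

0.0000


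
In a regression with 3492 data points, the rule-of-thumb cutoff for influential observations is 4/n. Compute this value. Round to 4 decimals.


The threshold is 4/n.
4/3492 = 0.0011.

0.0011


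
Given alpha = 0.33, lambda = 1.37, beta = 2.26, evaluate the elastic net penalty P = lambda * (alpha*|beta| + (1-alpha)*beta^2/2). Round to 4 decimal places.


L1 component = 0.33 * |2.26| = 0.7458.
L2 component = 0.67 * 2.26^2 / 2 = 1.7110.
Penalty = 1.37 * (0.7458 + 1.7110) = 1.37 * 2.4568 = 3.3659.

3.3659


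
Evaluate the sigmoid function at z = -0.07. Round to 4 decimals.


exp(0.0700) = 1.0725.
1 + exp(-z) = 2.0725.
sigmoid = 1/2.0725 = 0.4825.

0.4825


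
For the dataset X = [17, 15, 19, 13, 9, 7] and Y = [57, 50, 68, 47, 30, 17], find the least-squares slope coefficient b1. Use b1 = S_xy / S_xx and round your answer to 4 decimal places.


First compute the means: xbar = 13.3333, ybar = 44.8333.
Then S_xx = sum((xi - xbar)^2) = 107.3333.
S_xy = sum((xi - xbar)(yi - ybar)) = 424.3333.
b1 = S_xy / S_xx = 424.3333 / 107.3333 = 3.9534.

3.9534


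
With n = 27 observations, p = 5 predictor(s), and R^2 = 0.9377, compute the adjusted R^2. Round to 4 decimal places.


Using the formula:
(1 - 0.9377) = 0.0623.
Multiply by 26/21: 0.0623 * 26 = 1.6198, then 1.6198 / 21 = 0.0771.
Adj R^2 = 1 - 0.0771 = 0.9229.

0.9229


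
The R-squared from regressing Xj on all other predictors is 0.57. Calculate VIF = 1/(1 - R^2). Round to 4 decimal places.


Denominator: 1 - 0.57 = 0.43.
VIF = 1 / 0.43 = 2.3256.

2.3256


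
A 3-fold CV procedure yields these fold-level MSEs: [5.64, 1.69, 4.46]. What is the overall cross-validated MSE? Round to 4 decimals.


Sum of fold MSEs = 11.7900.
Average = 11.7900 / 3 = 3.9300.

3.9300


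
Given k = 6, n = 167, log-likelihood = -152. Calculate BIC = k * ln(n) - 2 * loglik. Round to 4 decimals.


Compute k*ln(n) = 6*ln(167) = 6*5.117994 = 30.707964.
Then -2*loglik = 304.
BIC = 30.707964 + 304 = 334.707964, which rounds to 334.7080.

334.7080


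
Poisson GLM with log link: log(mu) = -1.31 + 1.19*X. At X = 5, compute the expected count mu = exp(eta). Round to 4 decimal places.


Compute eta = -1.31 + 1.19 * 5 = 4.6400.
Apply inverse link: mu = e^4.6400 = 103.5443.

103.5443


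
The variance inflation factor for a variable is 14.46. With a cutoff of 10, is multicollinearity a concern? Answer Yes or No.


The threshold is 10.
VIF = 14.46 is >= 10.
Multicollinearity indication: Yes.

Yes


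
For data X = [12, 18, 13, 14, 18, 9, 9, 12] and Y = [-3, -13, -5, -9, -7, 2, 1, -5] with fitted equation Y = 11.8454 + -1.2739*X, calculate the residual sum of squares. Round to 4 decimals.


For each point, residual = actual - predicted.
Residuals: [0.4414, -1.9152, -0.2847, -3.0108, 4.0848, 1.6197, 0.6197, -1.5586].
Sum of squared residuals = 35.1311.

35.1311


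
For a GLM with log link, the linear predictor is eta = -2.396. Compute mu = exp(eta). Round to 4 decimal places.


Apply the inverse link:
mu = e^-2.396 = 0.0911.

0.0911


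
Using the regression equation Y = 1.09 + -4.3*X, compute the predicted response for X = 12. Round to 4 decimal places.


Predicted value:
Y = 1.09 + (-4.3)(12) = 1.09 + -51.6000 = -50.5100.

-50.5100


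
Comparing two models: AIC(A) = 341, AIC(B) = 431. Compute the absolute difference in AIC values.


Absolute difference = |341 - 431| = 90.
The model with lower AIC (A) is preferred.

90


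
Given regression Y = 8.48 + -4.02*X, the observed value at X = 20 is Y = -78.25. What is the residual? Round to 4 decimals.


Fitted value at X = 20 is yhat = 8.48 + -4.02*20 = -71.9200.
Residual = -78.25 - -71.9200 = -6.3300.

-6.3300


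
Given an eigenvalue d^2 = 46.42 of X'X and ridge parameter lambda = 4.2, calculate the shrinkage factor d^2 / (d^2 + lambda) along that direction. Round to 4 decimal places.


d^2 + lambda = 46.42 + 4.2 = 50.6200.
Shrinkage factor = 46.42/50.6200 = 0.9170.

0.9170


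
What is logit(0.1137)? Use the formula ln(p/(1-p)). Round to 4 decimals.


Compute the odds: 0.1137/0.8863 = 0.1283.
Take the natural log: ln(0.1283) = -2.0535.

-2.0535


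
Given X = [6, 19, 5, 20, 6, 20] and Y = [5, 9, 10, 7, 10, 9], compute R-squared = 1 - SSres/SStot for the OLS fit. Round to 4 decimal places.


After computing the OLS fit (b0=8.4334, b1=-0.0079):
SSres = 19.3149, SStot = 19.3333.
R^2 = 1 - 19.3149/19.3333 = 0.0010.

0.0010


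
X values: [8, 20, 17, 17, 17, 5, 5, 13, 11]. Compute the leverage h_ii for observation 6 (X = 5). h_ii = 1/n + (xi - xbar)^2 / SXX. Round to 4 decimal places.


Mean of X: xbar = 12.5556.
SXX = 252.2222.
For X = 5: h = 1/9 + (5 - 12.5556)^2/252.2222 = 0.3374.

0.3374


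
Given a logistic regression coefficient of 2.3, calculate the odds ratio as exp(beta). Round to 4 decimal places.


The odds ratio is computed as:
OR = e^(2.3) = 9.9742.

9.9742


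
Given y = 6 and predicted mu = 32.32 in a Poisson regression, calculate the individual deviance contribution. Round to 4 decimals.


First: ln(6/32.32) = -1.683927.
Then: 6 * -1.683927 = -10.103562.
y - mu = 6 - 32.32 = -26.32.
D = 2(-10.103562 - -26.32) = 32.432876, which rounds to 32.4329.

32.4329


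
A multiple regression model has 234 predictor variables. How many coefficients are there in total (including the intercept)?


Total coefficients = number of predictors + 1 (for the intercept).
= 234 + 1 = 235.

235


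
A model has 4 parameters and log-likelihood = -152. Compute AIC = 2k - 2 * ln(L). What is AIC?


Compute:
2k = 2*4 = 8.
-2*loglik = -2*(-152) = 304.
AIC = 8 + 304 = 312.

312


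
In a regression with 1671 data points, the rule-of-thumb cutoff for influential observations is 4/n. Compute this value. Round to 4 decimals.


The threshold is 4/n.
4/1671 = 0.0024.

0.0024


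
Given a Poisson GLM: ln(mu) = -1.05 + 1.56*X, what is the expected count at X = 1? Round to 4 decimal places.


Linear predictor: eta = -1.05 + (1.56)(1) = 0.5100.
Expected count: mu = exp(0.5100) = 1.6653.

1.6653


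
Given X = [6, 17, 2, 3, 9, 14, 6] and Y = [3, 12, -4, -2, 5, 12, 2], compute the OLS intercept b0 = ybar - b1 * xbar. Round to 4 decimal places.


Compute b1 = 1.0971 from the OLS formula.
With xbar = 8.1429 and ybar = 4.0000, the intercept is:
b0 = 4.0000 - 1.0971 * 8.1429 = -4.9335.

-4.9335


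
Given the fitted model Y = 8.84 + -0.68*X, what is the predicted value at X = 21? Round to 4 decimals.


Substitute X = 21 into the equation:
Y = 8.84 + -0.68 * 21 = 8.84 + -14.2800 = -5.4400.

-5.4400


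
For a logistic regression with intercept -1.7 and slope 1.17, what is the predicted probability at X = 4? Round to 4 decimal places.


Linear predictor: z = -1.7 + 1.17 * 4 = 2.9800.
P = 1/(1 + exp(-2.9800)) = 1/(1 + 0.0508) = 0.9517.

0.9517


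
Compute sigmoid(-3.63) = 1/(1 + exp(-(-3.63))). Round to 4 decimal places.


First, exp(3.6300) = 37.7128.
Then sigma(z) = 1/(1 + 37.7128) = 0.0258.

0.0258


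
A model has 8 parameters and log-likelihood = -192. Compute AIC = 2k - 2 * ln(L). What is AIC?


AIC = 2k - 2*loglik = 2(8) - 2(-192).
= 16 + 384 = 400.

400


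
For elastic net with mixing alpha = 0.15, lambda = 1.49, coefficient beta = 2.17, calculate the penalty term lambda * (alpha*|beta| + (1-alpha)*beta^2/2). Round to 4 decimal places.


alpha * |beta| = 0.15 * 2.17 = 0.3255.
(1-alpha) * beta^2/2 = 0.85 * 4.7089/2 = 2.0013.
Total = 1.49 * (0.3255 + 2.0013) = 3.4669.

3.4669


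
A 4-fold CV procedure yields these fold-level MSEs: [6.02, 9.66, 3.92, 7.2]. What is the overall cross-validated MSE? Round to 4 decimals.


Sum of fold MSEs = 26.8000.
Average = 26.8000 / 4 = 6.7000.

6.7000


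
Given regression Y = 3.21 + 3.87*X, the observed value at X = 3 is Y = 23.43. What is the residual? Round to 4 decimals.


Predicted = 3.21 + 3.87 * 3 = 14.8200.
Residual = 23.43 - 14.8200 = 8.6100.

8.6100


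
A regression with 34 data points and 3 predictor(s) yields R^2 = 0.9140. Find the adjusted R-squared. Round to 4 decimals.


Using the formula:
(1 - 0.9140) = 0.0860.
Multiply by 33/30: 0.0860 * 33 = 2.8380, then 2.8380 / 30 = 0.0946.
Adj R^2 = 1 - 0.0946 = 0.9054.

0.9054


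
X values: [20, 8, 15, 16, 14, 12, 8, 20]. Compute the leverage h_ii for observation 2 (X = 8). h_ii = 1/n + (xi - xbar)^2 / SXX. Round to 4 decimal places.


Compute xbar = 14.1250 with n = 8 observations.
SXX = 152.8750.
Leverage = 1/8 + (8 - 14.1250)^2/152.8750 = 0.3704.

0.3704


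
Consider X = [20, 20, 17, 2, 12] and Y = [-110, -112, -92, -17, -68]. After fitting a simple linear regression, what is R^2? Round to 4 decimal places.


Fit the OLS line: b0 = -6.0568, b1 = -5.1932.
SSres = 10.2614.
SStot = 6180.8000.
R^2 = 1 - 10.2614/6180.8000 = 0.9983.

0.9983


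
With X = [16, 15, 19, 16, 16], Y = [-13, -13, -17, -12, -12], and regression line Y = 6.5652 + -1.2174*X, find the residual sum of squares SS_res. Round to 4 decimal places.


Predicted values from Y = 6.5652 + -1.2174*X.
Residuals: [-0.0868, -1.3042, -0.4346, 0.9132, 0.9132].
SSres = 3.5652.

3.5652


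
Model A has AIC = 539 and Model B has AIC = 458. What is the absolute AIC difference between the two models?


|AIC_A - AIC_B| = |539 - 458| = 81.
Model B is preferred (lower AIC).

81


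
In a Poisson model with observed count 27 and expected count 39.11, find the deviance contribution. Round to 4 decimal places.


y/mu = 27/39.11 = 0.690361 (approx.), and ln(27/39.11) = -0.370541.
y * ln(y/mu) = 27 * -0.370541 = -10.004607.
y - mu = -12.11.
D = 2 * (-10.004607 - -12.11) = 4.210786, which rounds to 4.2108.

4.2108


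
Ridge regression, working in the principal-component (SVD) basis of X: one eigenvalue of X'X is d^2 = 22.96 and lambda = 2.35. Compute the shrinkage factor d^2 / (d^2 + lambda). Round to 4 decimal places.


Denominator = d^2 + lambda = 22.96 + 2.35 = 25.3100.
Shrinkage = 22.96 / 25.3100 = 0.9072.

0.9072


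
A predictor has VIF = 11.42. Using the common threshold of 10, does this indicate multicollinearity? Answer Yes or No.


Check: VIF = 11.42 vs threshold = 10.
Since 11.42 >= 10, the answer is Yes.

Yes


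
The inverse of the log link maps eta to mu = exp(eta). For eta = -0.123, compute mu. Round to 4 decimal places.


mu = exp(eta) = exp(-0.123).
= 0.8843.

0.8843


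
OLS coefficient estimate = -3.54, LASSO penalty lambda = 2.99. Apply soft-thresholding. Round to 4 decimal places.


Absolute value: |-3.54| = 3.54.
Compare to lambda = 2.99.
Since |beta| > lambda, coefficient = sign(beta)*(|beta| - lambda) = -0.5500.

-0.5500


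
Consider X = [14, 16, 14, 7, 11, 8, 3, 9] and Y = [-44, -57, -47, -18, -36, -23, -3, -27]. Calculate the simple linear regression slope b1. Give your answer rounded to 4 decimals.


First compute the means: xbar = 10.2500, ybar = -31.8750.
Then S_xx = sum((xi - xbar)^2) = 131.5000.
S_xy = sum((xi - xbar)(yi - ybar)) = -530.2500.
b1 = S_xy / S_xx = -530.2500 / 131.5000 = -4.0323.

-4.0323


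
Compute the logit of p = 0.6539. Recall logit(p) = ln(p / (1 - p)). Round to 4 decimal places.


Compute the odds: 0.6539/0.3461 = 1.8893.
Take the natural log: ln(1.8893) = 0.6362.

0.6362


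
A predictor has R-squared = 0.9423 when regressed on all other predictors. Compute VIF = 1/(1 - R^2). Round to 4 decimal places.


VIF = 1 / (1 - 0.9423).
= 1 / 0.0577 = 17.3310.

17.3310


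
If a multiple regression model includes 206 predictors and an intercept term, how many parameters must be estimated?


Total coefficients = number of predictors + 1 (for the intercept).
= 206 + 1 = 207.

207


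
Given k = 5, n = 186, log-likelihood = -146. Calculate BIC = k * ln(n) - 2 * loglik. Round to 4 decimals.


k * ln(n) = 5 * ln(186) = 5 * 5.225747 = 26.128735.
-2 * loglik = -2 * (-146) = 292.
BIC = 26.128735 + 292 = 318.128735, which rounds to 318.1287.

318.1287


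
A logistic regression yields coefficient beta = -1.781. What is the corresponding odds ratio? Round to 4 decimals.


The odds ratio is computed as:
OR = e^(-1.781) = 0.1685.

0.1685


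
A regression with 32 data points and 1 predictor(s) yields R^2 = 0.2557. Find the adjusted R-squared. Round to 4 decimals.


Adjusted R^2 = 1 - (1 - R^2) * (n-1)/(n-p-1).
(1 - R^2) = 0.7443.
(n-1)/(n-p-1) = 31/30.
(1 - R^2) * (n-1) = 0.7443 * 31 = 23.0733.
Divide by (n-p-1): 23.0733 / 30 = 0.7691.
Adj R^2 = 1 - 0.7691 = 0.2309.

0.2309


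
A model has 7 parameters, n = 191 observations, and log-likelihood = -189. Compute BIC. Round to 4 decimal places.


k * ln(n) = 7 * ln(191) = 7 * 5.252273 = 36.765911.
-2 * loglik = -2 * (-189) = 378.
BIC = 36.765911 + 378 = 414.765911, which rounds to 414.7659.

414.7659


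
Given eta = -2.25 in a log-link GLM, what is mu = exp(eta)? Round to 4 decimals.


The inverse log link gives:
mu = exp(-2.25) = 0.1054.

0.1054


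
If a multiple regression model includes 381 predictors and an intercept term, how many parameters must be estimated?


Total coefficients = number of predictors + 1 (for the intercept).
= 381 + 1 = 382.

382


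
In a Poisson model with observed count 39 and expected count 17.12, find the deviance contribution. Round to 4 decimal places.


First: ln(39/17.12) = 0.823314.
Then: 39 * 0.823314 = 32.109246.
y - mu = 39 - 17.12 = 21.88.
D = 2(32.109246 - 21.88) = 20.458492, which rounds to 20.4585.

20.4585


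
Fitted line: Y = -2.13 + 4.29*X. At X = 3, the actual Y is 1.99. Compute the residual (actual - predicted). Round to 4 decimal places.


Predicted = -2.13 + 4.29 * 3 = 10.7400.
Residual = 1.99 - 10.7400 = -8.7500.

-8.7500


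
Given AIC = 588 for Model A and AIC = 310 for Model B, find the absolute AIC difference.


Absolute difference = |588 - 310| = 278.
The model with lower AIC (B) is preferred.

278


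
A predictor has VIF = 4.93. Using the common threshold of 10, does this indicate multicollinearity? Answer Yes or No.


Compare VIF = 4.93 to the threshold of 10.
4.93 < 10, so the answer is No.

No


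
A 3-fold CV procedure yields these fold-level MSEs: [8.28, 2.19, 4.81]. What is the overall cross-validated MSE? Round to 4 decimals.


Total MSE across folds = 15.2800.
CV-MSE = 15.2800/3 = 5.0933.

5.0933


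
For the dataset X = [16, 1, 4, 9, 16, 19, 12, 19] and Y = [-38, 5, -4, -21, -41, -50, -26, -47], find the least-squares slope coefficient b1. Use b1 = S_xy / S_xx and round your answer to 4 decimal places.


First compute the means: xbar = 12.0000, ybar = -27.7500.
Then S_xx = sum((xi - xbar)^2) = 324.0000.
S_xy = sum((xi - xbar)(yi - ybar)) = -955.0000.
b1 = S_xy / S_xx = -955.0000 / 324.0000 = -2.9475.

-2.9475


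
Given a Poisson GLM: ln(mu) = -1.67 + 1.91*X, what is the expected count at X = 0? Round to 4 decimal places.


Linear predictor: eta = -1.67 + (1.91)(0) = -1.6700.
Expected count: mu = exp(-1.6700) = 0.1882.

0.1882


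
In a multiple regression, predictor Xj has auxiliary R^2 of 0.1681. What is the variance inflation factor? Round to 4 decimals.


VIF = 1 / (1 - 0.1681).
= 1 / 0.8319 = 1.2021.

1.2021


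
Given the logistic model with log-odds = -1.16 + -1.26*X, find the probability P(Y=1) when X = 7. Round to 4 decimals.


Compute z = -1.16 + (-1.26)(7) = -9.9800.
exp(-z) = 21590.3125.
P = 1/(1 + 21590.3125) = 0.0000.

0.0000


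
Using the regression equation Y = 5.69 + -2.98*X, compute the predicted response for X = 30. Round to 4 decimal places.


Plug X = 30 into Y = 5.69 + -2.98*X:
Y = 5.69 + -89.4000 = -83.7100.

-83.7100


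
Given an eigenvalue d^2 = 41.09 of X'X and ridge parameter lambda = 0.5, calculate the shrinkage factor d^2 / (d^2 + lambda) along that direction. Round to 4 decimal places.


Denominator = d^2 + lambda = 41.09 + 0.5 = 41.5900.
Shrinkage = 41.09 / 41.5900 = 0.9880.

0.9880


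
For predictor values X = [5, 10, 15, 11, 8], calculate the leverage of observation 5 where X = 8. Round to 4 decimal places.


n = 5, xbar = 9.8000.
SXX = sum((xi - xbar)^2) = 54.8000.
h = 1/5 + (8 - 9.8000)^2 / 54.8000 = 0.2591.

0.2591


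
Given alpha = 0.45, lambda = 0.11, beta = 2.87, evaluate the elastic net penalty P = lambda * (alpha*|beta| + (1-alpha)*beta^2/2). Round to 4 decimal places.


alpha * |beta| = 0.45 * 2.87 = 1.2915.
(1-alpha) * beta^2/2 = 0.55 * 8.2369/2 = 2.2651.
Total = 0.11 * (1.2915 + 2.2651) = 0.3912.

0.3912


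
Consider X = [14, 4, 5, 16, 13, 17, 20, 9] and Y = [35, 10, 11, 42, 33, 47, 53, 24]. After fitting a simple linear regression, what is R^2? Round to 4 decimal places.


Fit the OLS line: b0 = -1.8456, b1 = 2.7527.
SSres = 10.7171.
SStot = 1764.8750.
R^2 = 1 - 10.7171/1764.8750 = 0.9939.

0.9939


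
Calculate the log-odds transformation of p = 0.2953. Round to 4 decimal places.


The odds are p/(1-p) = 0.2953 / 0.7047 = 0.4190.
logit(p) = ln(0.4190) = -0.8698.

-0.8698


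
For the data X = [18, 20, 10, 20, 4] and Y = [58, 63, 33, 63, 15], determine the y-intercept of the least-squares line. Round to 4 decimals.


Compute b1 = 3.0177 from the OLS formula.
With xbar = 14.4000 and ybar = 46.4000, the intercept is:
b0 = 46.4000 - 3.0177 * 14.4000 = 2.9449.

2.9449


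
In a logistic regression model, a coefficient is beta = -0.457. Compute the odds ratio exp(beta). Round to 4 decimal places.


The odds ratio is computed as:
OR = e^(-0.457) = 0.6332.

0.6332


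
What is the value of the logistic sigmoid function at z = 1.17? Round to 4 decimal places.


exp(-1.1700) = 0.3104.
1 + exp(-z) = 1.3104.
sigmoid = 1/1.3104 = 0.7631.

0.7631


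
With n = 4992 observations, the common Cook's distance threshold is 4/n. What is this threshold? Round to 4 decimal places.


Using the rule of thumb:
Threshold = 4 / 4992 = 0.0008.

0.0008


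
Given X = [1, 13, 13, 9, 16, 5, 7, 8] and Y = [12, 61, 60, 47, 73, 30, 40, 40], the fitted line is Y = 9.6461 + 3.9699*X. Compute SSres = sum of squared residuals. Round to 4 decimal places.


For each point, residual = actual - predicted.
Residuals: [-1.6160, -0.2548, -1.2548, 1.6248, -0.1645, 0.5044, 2.5646, -1.4053].
Sum of squared residuals = 15.7244.

15.7244


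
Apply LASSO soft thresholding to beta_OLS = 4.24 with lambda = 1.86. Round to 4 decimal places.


|beta_OLS| = 4.24.
lambda = 1.86.
Since |beta| > lambda, coefficient = sign(beta)*(|beta| - lambda) = 2.3800.
Result = 2.3800.

2.3800


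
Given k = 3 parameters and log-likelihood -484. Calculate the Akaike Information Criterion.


AIC = 2*3 - 2*(-484).
= 6 + 968 = 974.

974


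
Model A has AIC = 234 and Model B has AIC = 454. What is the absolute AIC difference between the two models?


Compute |234 - 454| = 220.
Model A has the smaller AIC.

220


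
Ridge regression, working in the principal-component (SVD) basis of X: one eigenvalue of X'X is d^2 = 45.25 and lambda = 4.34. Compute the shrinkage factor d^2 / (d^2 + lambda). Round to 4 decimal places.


d^2 + lambda = 45.25 + 4.34 = 49.5900.
Shrinkage factor = 45.25/49.5900 = 0.9125.

0.9125


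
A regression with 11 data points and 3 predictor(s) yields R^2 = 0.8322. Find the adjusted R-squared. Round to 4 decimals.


Plug in: Adj R^2 = 1 - (1 - 0.8322) * 10/7.
= 1 - 0.1678 * 10/7
= 1 - 1.6780 / 7
= 1 - 0.2397 = 0.7603.

0.7603


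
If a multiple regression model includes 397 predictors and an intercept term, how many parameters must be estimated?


Including the intercept, the model has 397 predictor coefficients + 1 intercept.
Total = 398.

398


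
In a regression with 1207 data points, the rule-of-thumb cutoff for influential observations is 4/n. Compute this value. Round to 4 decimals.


Using the rule of thumb:
Threshold = 4 / 1207 = 0.0033.

0.0033


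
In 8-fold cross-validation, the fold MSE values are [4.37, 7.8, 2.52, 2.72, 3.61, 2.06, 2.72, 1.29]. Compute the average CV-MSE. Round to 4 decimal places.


Total MSE across folds = 27.0900.
CV-MSE = 27.0900/8 = 3.3863.

3.3863


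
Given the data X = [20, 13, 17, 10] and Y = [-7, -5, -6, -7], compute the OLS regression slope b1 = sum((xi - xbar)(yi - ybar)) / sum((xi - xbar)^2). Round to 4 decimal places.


Calculate xbar = 15.0000, ybar = -6.2500.
S_xx = 58.0000, S_xy = -2.0000.
Using b1 = S_xy / S_xx = -2.0000 / 58.0000, we get b1 = -0.0345.

-0.0345


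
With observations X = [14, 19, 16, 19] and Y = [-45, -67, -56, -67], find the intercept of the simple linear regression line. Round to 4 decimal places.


Compute b1 = -4.2778 from the OLS formula.
With xbar = 17.0000 and ybar = -58.7500, the intercept is:
b0 = -58.7500 - -4.2778 * 17.0000 = 13.9722.

13.9722


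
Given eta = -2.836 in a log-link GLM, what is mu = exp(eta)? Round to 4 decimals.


mu = exp(eta) = exp(-2.836).
= 0.0587.

0.0587


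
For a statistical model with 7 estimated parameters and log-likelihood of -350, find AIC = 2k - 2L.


Compute:
2k = 2*7 = 14.
-2*loglik = -2*(-350) = 700.
AIC = 14 + 700 = 714.

714


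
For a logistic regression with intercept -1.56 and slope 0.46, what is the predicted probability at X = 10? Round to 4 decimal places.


Compute z = -1.56 + (0.46)(10) = 3.0400.
exp(-z) = 0.0478.
P = 1/(1 + 0.0478) = 0.9543.

0.9543


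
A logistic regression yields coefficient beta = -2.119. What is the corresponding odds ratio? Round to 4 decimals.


Odds ratio = exp(beta) = exp(-2.119).
= 0.1202.

0.1202


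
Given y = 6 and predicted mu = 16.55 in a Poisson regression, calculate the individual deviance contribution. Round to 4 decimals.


Compute y*ln(y/mu) = 6*ln(6/16.55) = 6*-1.014627 = -6.087762.
y - mu = -10.55.
D = 2*(-6.087762 - (-10.55)) = 8.924476, which rounds to 8.9245.

8.9245


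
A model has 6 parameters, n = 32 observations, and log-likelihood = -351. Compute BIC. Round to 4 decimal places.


Compute k*ln(n) = 6*ln(32) = 6*3.465736 = 20.794416.
Then -2*loglik = 702.
BIC = 20.794416 + 702 = 722.794416, which rounds to 722.7944.

722.7944


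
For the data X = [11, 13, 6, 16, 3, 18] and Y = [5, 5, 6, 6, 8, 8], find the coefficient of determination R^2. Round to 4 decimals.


The fitted line is Y = 6.6234 + -0.0260*X.
SSres = 9.2208, SStot = 9.3333.
R^2 = 1 - SSres/SStot = 0.0121.

0.0121


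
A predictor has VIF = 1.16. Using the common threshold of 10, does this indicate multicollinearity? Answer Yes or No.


Compare VIF = 1.16 to the threshold of 10.
1.16 < 10, so the answer is No.

No


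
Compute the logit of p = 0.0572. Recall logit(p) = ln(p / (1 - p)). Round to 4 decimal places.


Compute the odds: 0.0572/0.9428 = 0.0607.
Take the natural log: ln(0.0607) = -2.8023.

-2.8023


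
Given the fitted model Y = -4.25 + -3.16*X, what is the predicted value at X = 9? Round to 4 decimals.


Substitute X = 9 into the equation:
Y = -4.25 + -3.16 * 9 = -4.25 + -28.4400 = -32.6900.

-32.6900


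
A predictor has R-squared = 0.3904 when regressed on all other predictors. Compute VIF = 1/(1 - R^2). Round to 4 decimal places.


VIF = 1 / (1 - 0.3904).
= 1 / 0.6096 = 1.6404.

1.6404


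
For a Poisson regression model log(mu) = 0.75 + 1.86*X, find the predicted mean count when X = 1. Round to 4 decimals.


Compute eta = 0.75 + 1.86 * 1 = 2.6100.
Apply inverse link: mu = e^2.6100 = 13.5991.

13.5991


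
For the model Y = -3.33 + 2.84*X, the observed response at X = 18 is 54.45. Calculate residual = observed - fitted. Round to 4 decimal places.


Compute yhat = -3.33 + (2.84)(18) = 47.7900.
Residual = actual - predicted = 54.45 - 47.7900 = 6.6600.

6.6600


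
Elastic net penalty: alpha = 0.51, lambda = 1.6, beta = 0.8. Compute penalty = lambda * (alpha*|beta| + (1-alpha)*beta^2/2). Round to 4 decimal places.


alpha * |beta| = 0.51 * 0.8 = 0.4080.
(1-alpha) * beta^2/2 = 0.49 * 0.6400/2 = 0.1568.
Total = 1.6 * (0.4080 + 0.1568) = 0.9037.

0.9037


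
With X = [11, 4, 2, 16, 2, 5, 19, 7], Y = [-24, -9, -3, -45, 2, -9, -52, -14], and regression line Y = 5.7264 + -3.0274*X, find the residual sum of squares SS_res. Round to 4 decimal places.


Predicted values from Y = 5.7264 + -3.0274*X.
Residuals: [3.5750, -2.6168, -2.6716, -2.2880, 2.3284, 0.4106, -0.2058, 1.4654].
SSres = 39.7804.

39.7804


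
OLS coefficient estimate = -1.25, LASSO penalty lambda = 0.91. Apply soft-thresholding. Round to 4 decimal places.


Absolute value: |-1.25| = 1.25.
Compare to lambda = 0.91.
Since |beta| > lambda, coefficient = sign(beta)*(|beta| - lambda) = -0.3400.

-0.3400


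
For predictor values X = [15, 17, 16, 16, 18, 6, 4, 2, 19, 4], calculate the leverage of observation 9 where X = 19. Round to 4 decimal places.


Mean of X: xbar = 11.7000.
SXX = 414.1000.
For X = 19: h = 1/10 + (19 - 11.7000)^2/414.1000 = 0.2287.

0.2287


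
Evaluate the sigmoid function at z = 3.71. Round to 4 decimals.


exp(-3.7100) = 0.0245.
1 + exp(-z) = 1.0245.
sigmoid = 1/1.0245 = 0.9761.

0.9761


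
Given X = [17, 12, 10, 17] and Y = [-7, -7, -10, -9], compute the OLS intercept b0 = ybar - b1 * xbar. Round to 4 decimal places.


The slope is b1 = 0.1579.
Sample means are xbar = 14.0000 and ybar = -8.2500.
Intercept: b0 = -8.2500 - (0.1579)(14.0000) = -10.4605.

-10.4605


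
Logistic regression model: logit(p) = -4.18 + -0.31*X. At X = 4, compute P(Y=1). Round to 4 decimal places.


z = -4.18 + -0.31 * 4 = -5.4200.
Sigmoid: P = 1 / (1 + exp(5.4200)) = 0.0044.

0.0044


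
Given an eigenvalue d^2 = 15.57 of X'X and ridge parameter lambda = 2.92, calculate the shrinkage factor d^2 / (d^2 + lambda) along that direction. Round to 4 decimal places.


Compute the denominator: 15.57 + 2.92 = 18.4900.
Shrinkage factor = 15.57 / 18.4900 = 0.8421.

0.8421


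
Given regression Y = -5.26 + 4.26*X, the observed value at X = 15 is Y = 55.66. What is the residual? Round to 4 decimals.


Fitted value at X = 15 is yhat = -5.26 + 4.26*15 = 58.6400.
Residual = 55.66 - 58.6400 = -2.9800.

-2.9800


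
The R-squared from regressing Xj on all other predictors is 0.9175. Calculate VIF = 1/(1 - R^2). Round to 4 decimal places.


VIF = 1 / (1 - 0.9175).
= 1 / 0.0825 = 12.1212.

12.1212


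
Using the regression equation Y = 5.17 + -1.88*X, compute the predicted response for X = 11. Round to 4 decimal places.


Substitute X = 11 into the equation:
Y = 5.17 + -1.88 * 11 = 5.17 + -20.6800 = -15.5100.

-15.5100


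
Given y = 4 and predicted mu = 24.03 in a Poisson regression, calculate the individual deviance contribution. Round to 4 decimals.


y/mu = 4/24.03 = 0.166459 (approx.), and ln(4/24.03) = -1.793009.
y * ln(y/mu) = 4 * -1.793009 = -7.172036.
y - mu = -20.03.
D = 2 * (-7.172036 - -20.03) = 25.715928, which rounds to 25.7159.

25.7159


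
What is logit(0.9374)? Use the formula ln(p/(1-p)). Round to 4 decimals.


1 - p = 0.0626.
p/(1-p) = 14.9744.
logit = ln(14.9744) = 2.7063.

2.7063


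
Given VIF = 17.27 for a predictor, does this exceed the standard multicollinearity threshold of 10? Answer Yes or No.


Compare VIF = 17.27 to the threshold of 10.
17.27 >= 10, so the answer is Yes.

Yes


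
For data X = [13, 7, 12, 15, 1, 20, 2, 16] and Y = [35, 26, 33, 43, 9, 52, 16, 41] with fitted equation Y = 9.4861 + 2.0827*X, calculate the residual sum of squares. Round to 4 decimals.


Predicted values from Y = 9.4861 + 2.0827*X.
Residuals: [-1.5612, 1.9350, -1.4785, 2.2734, -2.5688, 0.8599, 2.3485, -1.8093].
SSres = 29.6631.

29.6631


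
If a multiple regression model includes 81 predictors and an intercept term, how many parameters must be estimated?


Each predictor gets one coefficient, plus one intercept.
Total parameters = 81 + 1 = 82.

82


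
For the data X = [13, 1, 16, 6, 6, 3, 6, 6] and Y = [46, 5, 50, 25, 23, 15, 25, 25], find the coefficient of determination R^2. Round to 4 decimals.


The fitted line is Y = 5.6790 + 2.9573*X.
SSres = 33.5604, SStot = 1545.5000.
R^2 = 1 - SSres/SStot = 0.9783.

0.9783


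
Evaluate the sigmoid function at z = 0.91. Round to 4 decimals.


exp(-0.9100) = 0.4025.
1 + exp(-z) = 1.4025.
sigmoid = 1/1.4025 = 0.7130.

0.7130


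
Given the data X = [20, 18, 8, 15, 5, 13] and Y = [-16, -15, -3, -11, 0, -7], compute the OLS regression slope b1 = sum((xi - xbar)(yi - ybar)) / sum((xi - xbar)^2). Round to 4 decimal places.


Calculate xbar = 13.1667, ybar = -8.6667.
S_xx = 166.8333, S_xy = -185.3333.
Using b1 = S_xy / S_xx = -185.3333 / 166.8333, we get b1 = -1.1109.

-1.1109


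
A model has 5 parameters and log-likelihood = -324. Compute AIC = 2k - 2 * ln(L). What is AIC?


Compute:
2k = 2*5 = 10.
-2*loglik = -2*(-324) = 648.
AIC = 10 + 648 = 658.

658


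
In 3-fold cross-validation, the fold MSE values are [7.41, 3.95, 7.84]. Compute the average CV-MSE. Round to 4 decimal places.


Add all fold MSEs: 19.2000.
Divide by k = 3: 19.2000/3 = 6.4000.

6.4000


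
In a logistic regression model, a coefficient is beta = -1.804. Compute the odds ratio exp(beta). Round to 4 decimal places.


The odds ratio is computed as:
OR = e^(-1.804) = 0.1646.

0.1646


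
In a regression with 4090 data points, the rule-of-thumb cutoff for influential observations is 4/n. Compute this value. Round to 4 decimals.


Using the rule of thumb:
Threshold = 4 / 4090 = 0.0010.

0.0010


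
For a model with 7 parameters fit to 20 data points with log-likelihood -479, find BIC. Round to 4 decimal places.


ln(20) = 2.995732.
k * ln(n) = 7 * 2.995732 = 20.970124.
-2L = 958.
BIC = 20.970124 + 958 = 978.970124, which rounds to 978.9701.

978.9701


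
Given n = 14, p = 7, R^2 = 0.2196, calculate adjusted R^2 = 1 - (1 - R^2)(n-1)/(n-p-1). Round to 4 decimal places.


Plug in: Adj R^2 = 1 - (1 - 0.2196) * 13/6.
= 1 - 0.7804 * 13/6
= 1 - 10.1452 / 6
= 1 - 1.6909 = -0.6909.

-0.6909


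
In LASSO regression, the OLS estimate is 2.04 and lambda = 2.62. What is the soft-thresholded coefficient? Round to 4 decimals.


Absolute value: |2.04| = 2.04.
Compare to lambda = 2.62.
Since |beta| <= lambda, the coefficient is set to 0.

0.0000


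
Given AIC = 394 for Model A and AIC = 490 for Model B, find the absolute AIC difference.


|AIC_A - AIC_B| = |394 - 490| = 96.
Model A is preferred (lower AIC).

96


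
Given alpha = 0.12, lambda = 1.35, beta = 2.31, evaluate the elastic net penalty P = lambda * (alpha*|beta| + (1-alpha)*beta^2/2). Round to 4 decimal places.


alpha * |beta| = 0.12 * 2.31 = 0.2772.
(1-alpha) * beta^2/2 = 0.88 * 5.3361/2 = 2.3479.
Total = 1.35 * (0.2772 + 2.3479) = 3.5439.

3.5439


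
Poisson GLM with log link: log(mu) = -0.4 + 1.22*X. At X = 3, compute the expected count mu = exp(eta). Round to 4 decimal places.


eta = -0.4 + 1.22 * 3 = 3.2600.
mu = exp(3.2600) = 26.0495.

26.0495


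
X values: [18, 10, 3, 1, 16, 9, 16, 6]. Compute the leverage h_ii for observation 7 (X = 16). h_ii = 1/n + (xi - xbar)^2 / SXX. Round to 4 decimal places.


n = 8, xbar = 9.8750.
SXX = sum((xi - xbar)^2) = 282.8750.
h = 1/8 + (16 - 9.8750)^2 / 282.8750 = 0.2576.

0.2576


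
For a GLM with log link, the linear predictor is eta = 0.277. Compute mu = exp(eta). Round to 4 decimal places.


mu = exp(eta) = exp(0.277).
= 1.3192.

1.3192


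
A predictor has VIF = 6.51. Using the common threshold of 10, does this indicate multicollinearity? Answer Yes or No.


The threshold is 10.
VIF = 6.51 is < 10.
Multicollinearity indication: No.

No


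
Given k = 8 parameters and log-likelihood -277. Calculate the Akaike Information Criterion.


AIC = 2*8 - 2*(-277).
= 16 + 554 = 570.

570


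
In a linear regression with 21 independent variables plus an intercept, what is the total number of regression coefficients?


Total coefficients = number of predictors + 1 (for the intercept).
= 21 + 1 = 22.

22


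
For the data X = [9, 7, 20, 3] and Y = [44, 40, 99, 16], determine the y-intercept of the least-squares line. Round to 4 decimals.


The slope is b1 = 4.8110.
Sample means are xbar = 9.7500 and ybar = 49.7500.
Intercept: b0 = 49.7500 - (4.8110)(9.7500) = 2.8425.

2.8425


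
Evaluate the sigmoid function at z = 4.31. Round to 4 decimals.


Compute exp(-4.3100) = 0.0134.
Sigmoid = 1 / (1 + 0.0134) = 1 / 1.0134 = 0.9867.

0.9867


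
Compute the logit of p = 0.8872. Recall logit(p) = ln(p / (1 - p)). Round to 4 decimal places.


The odds are p/(1-p) = 0.8872 / 0.1128 = 7.8652.
logit(p) = ln(7.8652) = 2.0625.

2.0625


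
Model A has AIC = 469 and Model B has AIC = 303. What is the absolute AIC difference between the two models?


|AIC_A - AIC_B| = |469 - 303| = 166.
Model B is preferred (lower AIC).

166


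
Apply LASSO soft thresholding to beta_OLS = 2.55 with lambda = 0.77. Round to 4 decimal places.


Absolute value: |2.55| = 2.55.
Compare to lambda = 0.77.
Since |beta| > lambda, coefficient = sign(beta)*(|beta| - lambda) = 1.7800.

1.7800


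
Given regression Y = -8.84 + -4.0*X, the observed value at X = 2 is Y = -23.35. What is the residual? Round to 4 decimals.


Predicted = -8.84 + -4.0 * 2 = -16.8400.
Residual = -23.35 - -16.8400 = -6.5100.

-6.5100


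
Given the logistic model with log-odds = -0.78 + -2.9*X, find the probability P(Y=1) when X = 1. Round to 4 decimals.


z = -0.78 + -2.9 * 1 = -3.6800.
Sigmoid: P = 1 / (1 + exp(3.6800)) = 0.0246.

0.0246


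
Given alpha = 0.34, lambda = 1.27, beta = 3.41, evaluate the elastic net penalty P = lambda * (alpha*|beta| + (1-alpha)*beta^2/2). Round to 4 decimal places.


alpha * |beta| = 0.34 * 3.41 = 1.1594.
(1-alpha) * beta^2/2 = 0.66 * 11.6281/2 = 3.8373.
Total = 1.27 * (1.1594 + 3.8373) = 6.3458.

6.3458


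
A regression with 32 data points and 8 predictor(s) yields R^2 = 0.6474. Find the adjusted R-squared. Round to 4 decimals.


Plug in: Adj R^2 = 1 - (1 - 0.6474) * 31/23.
= 1 - 0.3526 * 31/23
= 1 - 10.9306 / 23
= 1 - 0.4752 = 0.5248.

0.5248


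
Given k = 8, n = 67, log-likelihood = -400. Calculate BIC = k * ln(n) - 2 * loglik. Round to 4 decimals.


k * ln(n) = 8 * ln(67) = 8 * 4.204693 = 33.637544.
-2 * loglik = -2 * (-400) = 800.
BIC = 33.637544 + 800 = 833.637544, which rounds to 833.6375.

833.6375


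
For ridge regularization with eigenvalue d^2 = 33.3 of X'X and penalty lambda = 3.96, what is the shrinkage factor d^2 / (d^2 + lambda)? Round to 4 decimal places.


Denominator = d^2 + lambda = 33.3 + 3.96 = 37.2600.
Shrinkage = 33.3 / 37.2600 = 0.8937.

0.8937


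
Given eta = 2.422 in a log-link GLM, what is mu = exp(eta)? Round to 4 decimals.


Apply the inverse link:
mu = e^2.422 = 11.2684.

11.2684


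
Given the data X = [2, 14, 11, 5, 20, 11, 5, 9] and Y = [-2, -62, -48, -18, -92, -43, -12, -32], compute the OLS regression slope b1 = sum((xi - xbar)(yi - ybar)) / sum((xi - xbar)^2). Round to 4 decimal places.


First compute the means: xbar = 9.6250, ybar = -38.6250.
Then S_xx = sum((xi - xbar)^2) = 231.8750.
S_xy = sum((xi - xbar)(yi - ybar)) = -1176.8750.
b1 = S_xy / S_xx = -1176.8750 / 231.8750 = -5.0755.

-5.0755


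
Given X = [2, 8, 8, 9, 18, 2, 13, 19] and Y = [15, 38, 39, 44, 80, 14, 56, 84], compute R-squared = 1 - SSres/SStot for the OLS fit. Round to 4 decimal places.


The fitted line is Y = 6.1813 + 4.0576*X.
SSres = 12.5355, SStot = 4801.5000.
R^2 = 1 - SSres/SStot = 0.9974.

0.9974


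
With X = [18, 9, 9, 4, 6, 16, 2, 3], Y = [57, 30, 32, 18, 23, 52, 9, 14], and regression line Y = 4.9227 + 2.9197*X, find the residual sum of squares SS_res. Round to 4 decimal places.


Compute predicted values, then residuals = yi - yhat_i.
Residuals: [-0.4773, -1.2000, 0.8000, 1.3985, 0.5591, 0.3621, -1.7621, 0.3182].
SSres = sum(residual^2) = 7.9136.

7.9136


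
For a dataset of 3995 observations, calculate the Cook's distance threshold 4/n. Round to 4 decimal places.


Cook's distance cutoff = 4/n = 4/3995.
= 0.0010.

0.0010


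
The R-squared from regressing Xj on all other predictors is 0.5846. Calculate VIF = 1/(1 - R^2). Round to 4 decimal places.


Using VIF = 1/(1 - R^2_j):
1 - 0.5846 = 0.4154.
VIF = 2.4073.

2.4073


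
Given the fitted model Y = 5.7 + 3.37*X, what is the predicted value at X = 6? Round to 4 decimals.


Plug X = 6 into Y = 5.7 + 3.37*X:
Y = 5.7 + 20.2200 = 25.9200.

25.9200


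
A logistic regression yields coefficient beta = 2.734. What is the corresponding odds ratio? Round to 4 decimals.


The odds ratio is computed as:
OR = e^(2.734) = 15.3943.

15.3943


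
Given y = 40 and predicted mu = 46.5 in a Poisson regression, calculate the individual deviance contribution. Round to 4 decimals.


y/mu = 40/46.5 = 0.860215 (approx.), and ln(40/46.5) = -0.150573.
y * ln(y/mu) = 40 * -0.150573 = -6.022920.
y - mu = -6.5.
D = 2 * (-6.022920 - -6.5) = 0.954160, which rounds to 0.9542.

0.9542


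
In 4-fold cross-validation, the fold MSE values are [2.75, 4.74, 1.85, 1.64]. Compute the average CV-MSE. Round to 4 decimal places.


Add all fold MSEs: 10.9800.
Divide by k = 4: 10.9800/4 = 2.7450.

2.7450


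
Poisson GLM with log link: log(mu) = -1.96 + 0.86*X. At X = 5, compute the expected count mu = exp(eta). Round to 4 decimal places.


Linear predictor: eta = -1.96 + (0.86)(5) = 2.3400.
Expected count: mu = exp(2.3400) = 10.3812.

10.3812


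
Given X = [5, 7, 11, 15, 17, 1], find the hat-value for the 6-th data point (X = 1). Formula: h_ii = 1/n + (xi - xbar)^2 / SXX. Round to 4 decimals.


Mean of X: xbar = 9.3333.
SXX = 187.3333.
For X = 1: h = 1/6 + (1 - 9.3333)^2/187.3333 = 0.5374.

0.5374


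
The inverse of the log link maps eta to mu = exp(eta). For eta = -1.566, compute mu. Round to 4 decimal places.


Apply the inverse link:
mu = e^-1.566 = 0.2089.

0.2089


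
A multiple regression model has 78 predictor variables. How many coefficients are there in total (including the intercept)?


Each predictor gets one coefficient, plus one intercept.
Total parameters = 78 + 1 = 79.

79


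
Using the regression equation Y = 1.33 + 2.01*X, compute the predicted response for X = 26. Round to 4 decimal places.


Substitute X = 26 into the equation:
Y = 1.33 + 2.01 * 26 = 1.33 + 52.2600 = 53.5900.

53.5900
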